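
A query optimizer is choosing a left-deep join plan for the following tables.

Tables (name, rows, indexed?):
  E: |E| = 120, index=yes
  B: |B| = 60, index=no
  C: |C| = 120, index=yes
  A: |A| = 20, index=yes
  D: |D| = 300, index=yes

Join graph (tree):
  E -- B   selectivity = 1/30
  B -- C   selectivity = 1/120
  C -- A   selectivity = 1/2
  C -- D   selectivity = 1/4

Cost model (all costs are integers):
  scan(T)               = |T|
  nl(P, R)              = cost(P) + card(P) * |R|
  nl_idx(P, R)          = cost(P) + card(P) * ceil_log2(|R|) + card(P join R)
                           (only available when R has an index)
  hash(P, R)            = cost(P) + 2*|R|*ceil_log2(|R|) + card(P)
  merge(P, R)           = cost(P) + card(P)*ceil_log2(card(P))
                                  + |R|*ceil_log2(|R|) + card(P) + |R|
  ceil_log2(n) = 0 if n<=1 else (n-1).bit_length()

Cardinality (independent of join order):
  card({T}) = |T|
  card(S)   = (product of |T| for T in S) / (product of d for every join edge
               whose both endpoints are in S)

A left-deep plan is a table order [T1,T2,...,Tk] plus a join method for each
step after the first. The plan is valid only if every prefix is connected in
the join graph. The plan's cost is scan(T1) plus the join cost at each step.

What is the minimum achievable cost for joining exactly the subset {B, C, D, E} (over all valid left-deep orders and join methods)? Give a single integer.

Selinger DP over subsets of {B,C,D,E}:
  {E}: scan cost=120, card=120
  {B}: scan cost=60, card=60
  {C}: scan cost=120, card=120
  {D}: scan cost=300, card=300
  {BE}: card=240; try (E,nl_idx)→720, (B,hash)→960, (E,merge)→1440, (B,merge)→1500, (E,hash)→1800, (E,nl)→7260 …(+1); best=720 via (E,nl_idx)
  {BC}: card=60; try (C,nl_idx)→540, (B,hash)→960, (C,merge)→1440, (B,merge)→1500, (C,hash)→1800, (C,nl)→7260 …(+1); best=540 via (C,nl_idx)
  {CD}: card=9000; try (C,hash)→2280, (D,merge)→4080, (C,merge)→4260, (D,hash)→5640, (D,nl_idx)→10200, (C,nl_idx)→11400 …(+2); best=2280 via (C,hash)
  {BCE}: card=240; try (E,nl_idx)→1200, (E,merge)→1920, (E,hash)→2280, (C,hash)→2640, (C,nl_idx)→2640, (C,merge)→3840 …(+2); best=1200 via (E,nl_idx)
  {BCD}: card=4500; try (D,merge)→3960, (D,nl_idx)→5580, (D,hash)→6000, (B,hash)→12000, (D,nl)→18540, (B,merge)→137700 …(+1); best=3960 via (D,merge)
  {BCDE}: card=18000; try (D,merge)→6360, (D,hash)→6840, (E,hash)→10140, (D,nl_idx)→21360, (E,nl_idx)→53460, (E,merge)→67920 …(+2); best=6360 via (D,merge)

6360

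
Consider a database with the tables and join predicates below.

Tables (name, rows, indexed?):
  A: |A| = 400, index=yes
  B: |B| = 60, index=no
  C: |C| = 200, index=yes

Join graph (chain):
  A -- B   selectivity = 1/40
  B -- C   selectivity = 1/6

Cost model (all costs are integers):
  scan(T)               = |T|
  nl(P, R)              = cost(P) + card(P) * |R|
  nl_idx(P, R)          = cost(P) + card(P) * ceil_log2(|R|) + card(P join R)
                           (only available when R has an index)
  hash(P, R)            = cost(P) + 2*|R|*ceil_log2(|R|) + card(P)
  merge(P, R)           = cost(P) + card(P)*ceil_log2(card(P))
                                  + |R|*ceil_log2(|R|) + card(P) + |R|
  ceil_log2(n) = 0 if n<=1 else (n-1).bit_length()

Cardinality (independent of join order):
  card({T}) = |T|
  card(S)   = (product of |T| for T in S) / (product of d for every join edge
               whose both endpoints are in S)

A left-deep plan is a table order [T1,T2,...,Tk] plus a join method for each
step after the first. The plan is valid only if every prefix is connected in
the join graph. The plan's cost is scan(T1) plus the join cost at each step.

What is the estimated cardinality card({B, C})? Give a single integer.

Tables in S: B(60), C(200)
Edges inside S: B-C(d=6)
numerator = 60 * 200 = 12000
denominator = 6 = 6
card(S) = 12000 / 6 = 2000

2000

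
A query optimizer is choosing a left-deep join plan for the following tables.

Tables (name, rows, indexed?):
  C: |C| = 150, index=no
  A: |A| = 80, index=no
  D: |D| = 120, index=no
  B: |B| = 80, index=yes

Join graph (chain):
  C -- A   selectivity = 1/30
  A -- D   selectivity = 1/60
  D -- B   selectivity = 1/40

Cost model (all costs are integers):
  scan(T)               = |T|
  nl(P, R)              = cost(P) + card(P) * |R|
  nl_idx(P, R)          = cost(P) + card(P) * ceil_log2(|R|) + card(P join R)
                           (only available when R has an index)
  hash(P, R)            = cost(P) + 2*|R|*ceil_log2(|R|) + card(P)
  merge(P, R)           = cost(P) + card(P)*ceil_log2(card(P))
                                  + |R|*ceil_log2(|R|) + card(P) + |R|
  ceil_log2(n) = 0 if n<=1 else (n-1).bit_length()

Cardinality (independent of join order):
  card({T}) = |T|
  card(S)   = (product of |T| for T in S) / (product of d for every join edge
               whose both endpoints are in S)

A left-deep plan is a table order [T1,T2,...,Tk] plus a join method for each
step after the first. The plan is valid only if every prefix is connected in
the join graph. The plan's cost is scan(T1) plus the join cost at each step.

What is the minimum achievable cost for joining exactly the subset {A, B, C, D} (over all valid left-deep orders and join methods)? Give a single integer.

Selinger DP over subsets of {A,B,C,D}:
  {C}: scan cost=150, card=150
  {A}: scan cost=80, card=80
  {D}: scan cost=120, card=120
  {B}: scan cost=80, card=80
  {AC}: card=400; try (A,hash)→1420, (C,merge)→2070, (A,merge)→2140, (C,hash)→2560, (C,nl)→12080, (A,nl)→12150; best=1420 via (A,hash)
  {AD}: card=160; try (A,hash)→1360, (D,merge)→1680, (A,merge)→1720, (D,hash)→1840, (D,nl)→9680, (A,nl)→9720; best=1360 via (A,hash)
  {BD}: card=240; try (B,nl_idx)→1200, (B,hash)→1360, (D,merge)→1680, (B,merge)→1720, (D,hash)→1840, (D,nl)→9680 …(+1); best=1200 via (B,nl_idx)
  {ACD}: card=800; try (D,hash)→3500, (C,hash)→3920, (C,merge)→4150, (D,merge)→6380, (C,nl)→25360, (D,nl)→49420; best=3500 via (D,hash)
  {ABD}: card=320; try (A,hash)→2560, (B,hash)→2640, (B,nl_idx)→2800, (B,merge)→3440, (A,merge)→4000, (B,nl)→14160 …(+1); best=2560 via (A,hash)
  {ABCD}: card=1600; try (C,hash)→5280, (B,hash)→5420, (C,merge)→7110, (B,nl_idx)→10700, (B,merge)→12940, (C,nl)→50560 …(+1); best=5280 via (C,hash)

5280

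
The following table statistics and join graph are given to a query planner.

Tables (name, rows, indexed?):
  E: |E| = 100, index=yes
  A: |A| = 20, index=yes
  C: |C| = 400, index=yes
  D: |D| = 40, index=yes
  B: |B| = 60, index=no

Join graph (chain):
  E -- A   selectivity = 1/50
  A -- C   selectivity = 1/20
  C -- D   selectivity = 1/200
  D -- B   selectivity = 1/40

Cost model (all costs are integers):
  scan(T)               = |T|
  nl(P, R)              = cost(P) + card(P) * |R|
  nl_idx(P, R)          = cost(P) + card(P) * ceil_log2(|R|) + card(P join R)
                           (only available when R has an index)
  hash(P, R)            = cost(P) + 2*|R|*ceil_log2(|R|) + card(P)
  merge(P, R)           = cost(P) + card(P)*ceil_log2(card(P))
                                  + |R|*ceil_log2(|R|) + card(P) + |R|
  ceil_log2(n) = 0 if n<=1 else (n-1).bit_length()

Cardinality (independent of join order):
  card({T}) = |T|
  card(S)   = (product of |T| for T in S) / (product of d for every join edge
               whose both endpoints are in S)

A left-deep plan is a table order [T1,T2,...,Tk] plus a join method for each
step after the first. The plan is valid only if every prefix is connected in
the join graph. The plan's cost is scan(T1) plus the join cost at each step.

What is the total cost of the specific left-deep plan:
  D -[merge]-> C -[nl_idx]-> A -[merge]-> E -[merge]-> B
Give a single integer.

step 1: scan D: cost=40, card=40
step 2: join C via merge
    card(P join C) = 40*400/(200) = 80
    cost = 40 + 40*6 + 400*9 + 40 + 400 = 4320
step 3: join A via nl_idx
    card(P join A) = 80*20/(20) = 80
    cost = 4320 + 80*5 + 80 = 4800
step 4: join E via merge
    card(P join E) = 80*100/(50) = 160
    cost = 4800 + 80*7 + 100*7 + 80 + 100 = 6240
step 5: join B via merge
    card(P join B) = 160*60/(40) = 240
    cost = 6240 + 160*8 + 60*6 + 160 + 60 = 8100

8100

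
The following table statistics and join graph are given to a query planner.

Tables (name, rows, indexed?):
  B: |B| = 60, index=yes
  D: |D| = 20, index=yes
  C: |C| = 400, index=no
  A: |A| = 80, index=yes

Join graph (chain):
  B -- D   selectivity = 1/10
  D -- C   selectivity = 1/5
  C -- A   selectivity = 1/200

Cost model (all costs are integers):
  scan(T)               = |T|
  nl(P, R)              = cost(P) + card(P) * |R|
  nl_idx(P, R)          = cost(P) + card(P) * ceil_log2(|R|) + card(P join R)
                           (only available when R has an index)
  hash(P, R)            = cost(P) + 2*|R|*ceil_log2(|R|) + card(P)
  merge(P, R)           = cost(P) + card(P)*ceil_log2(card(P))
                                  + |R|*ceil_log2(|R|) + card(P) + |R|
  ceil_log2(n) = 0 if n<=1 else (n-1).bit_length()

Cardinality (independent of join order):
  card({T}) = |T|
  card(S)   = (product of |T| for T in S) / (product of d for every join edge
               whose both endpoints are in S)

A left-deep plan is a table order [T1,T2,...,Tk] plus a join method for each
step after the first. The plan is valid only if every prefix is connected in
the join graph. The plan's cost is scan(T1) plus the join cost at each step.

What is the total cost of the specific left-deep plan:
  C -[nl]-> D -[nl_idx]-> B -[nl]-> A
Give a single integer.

step 1: scan C: cost=400, card=400
step 2: join D via nl
    card(P join D) = 400*20/(5) = 1600
    cost = 400 + 400*20 = 8400
step 3: join B via nl_idx
    card(P join B) = 1600*60/(10) = 9600
    cost = 8400 + 1600*6 + 9600 = 27600
step 4: join A via nl
    card(P join A) = 9600*80/(200) = 3840
    cost = 27600 + 9600*80 = 795600

795600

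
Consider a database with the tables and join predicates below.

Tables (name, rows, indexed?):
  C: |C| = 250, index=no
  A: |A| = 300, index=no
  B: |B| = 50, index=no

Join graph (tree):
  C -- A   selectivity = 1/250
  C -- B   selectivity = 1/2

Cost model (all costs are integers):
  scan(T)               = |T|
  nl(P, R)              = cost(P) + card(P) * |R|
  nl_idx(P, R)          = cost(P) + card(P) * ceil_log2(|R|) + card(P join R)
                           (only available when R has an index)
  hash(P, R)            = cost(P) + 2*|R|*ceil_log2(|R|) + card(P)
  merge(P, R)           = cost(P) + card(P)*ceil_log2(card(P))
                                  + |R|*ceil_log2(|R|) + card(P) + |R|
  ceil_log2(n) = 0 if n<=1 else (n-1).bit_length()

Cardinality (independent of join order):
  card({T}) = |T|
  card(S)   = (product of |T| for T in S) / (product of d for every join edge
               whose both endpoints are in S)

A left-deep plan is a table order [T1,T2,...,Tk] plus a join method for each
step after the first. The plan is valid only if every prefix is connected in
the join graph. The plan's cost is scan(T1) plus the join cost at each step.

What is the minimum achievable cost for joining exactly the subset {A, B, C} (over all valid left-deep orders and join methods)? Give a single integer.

5500

Selinger DP over subsets of {A,B,C}:
  {C}: scan cost=250, card=250
  {A}: scan cost=300, card=300
  {B}: scan cost=50, card=50
  {AC}: card=300; try (C,hash)→4600, (A,merge)→5500, (C,merge)→5550, (A,hash)→5900, (A,nl)→75250, (C,nl)→75300; best=4600 via (C,hash)
  {BC}: card=6250; try (B,hash)→1100, (C,merge)→2650, (B,merge)→2850, (C,hash)→4100, (C,nl)→12550, (B,nl)→12750; best=1100 via (B,hash)
  {ABC}: card=7500; try (B,hash)→5500, (B,merge)→7950, (A,hash)→12750, (B,nl)→19600, (A,merge)→91600, (A,nl)→1876100; best=5500 via (B,hash)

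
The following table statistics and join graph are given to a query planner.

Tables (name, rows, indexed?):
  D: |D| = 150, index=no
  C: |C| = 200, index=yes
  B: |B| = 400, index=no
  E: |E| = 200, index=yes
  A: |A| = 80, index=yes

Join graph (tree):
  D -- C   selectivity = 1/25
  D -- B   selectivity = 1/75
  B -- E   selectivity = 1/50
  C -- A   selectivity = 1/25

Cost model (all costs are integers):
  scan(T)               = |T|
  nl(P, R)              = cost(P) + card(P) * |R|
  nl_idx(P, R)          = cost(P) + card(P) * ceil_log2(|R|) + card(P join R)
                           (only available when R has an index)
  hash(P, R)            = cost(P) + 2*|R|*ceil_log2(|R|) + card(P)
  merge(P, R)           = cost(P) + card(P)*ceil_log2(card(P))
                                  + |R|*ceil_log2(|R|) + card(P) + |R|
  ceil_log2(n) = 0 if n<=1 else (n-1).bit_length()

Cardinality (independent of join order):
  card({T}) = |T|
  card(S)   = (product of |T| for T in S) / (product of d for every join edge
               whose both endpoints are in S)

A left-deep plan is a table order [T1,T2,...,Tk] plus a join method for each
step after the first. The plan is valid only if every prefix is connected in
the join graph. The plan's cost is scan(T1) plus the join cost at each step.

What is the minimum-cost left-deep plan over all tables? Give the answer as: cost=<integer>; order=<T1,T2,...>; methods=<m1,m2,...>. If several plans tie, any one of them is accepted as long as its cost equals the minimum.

cost=38400; order=B,D,C,A,E; methods=hash,hash,hash,hash

Selinger DP (subsets sized 1..n):
  {D}: scan cost=150, card=150
  {C}: scan cost=200, card=200
  {B}: scan cost=400, card=400
  {E}: scan cost=200, card=200
  {A}: scan cost=80, card=80
  {CD}: card=1200; try (C,nl_idx)→2550, (D,hash)→2800, (C,merge)→3300, (D,merge)→3350, (C,hash)→3500, (C,nl)→30150 …(+1); best=2550 via (C,nl_idx)
  {BD}: card=800; try (D,hash)→3200, (B,merge)→5500, (D,merge)→5750, (B,hash)→7500, (B,nl)→60150, (D,nl)→60400; best=3200 via (D,hash)
  {AC}: card=640; try (C,nl_idx)→1360, (A,hash)→1520, (A,nl_idx)→2240, (C,merge)→2520, (A,merge)→2640, (C,hash)→3360 …(+2); best=1360 via (C,nl_idx)
  {BE}: card=1600; try (E,hash)→4000, (E,nl_idx)→5200, (B,merge)→6000, (E,merge)→6200, (B,hash)→7600, (B,nl)→80200 …(+1); best=4000 via (E,hash)
  {BCD}: card=6400; try (C,hash)→7200, (B,hash)→10950, (C,merge)→13800, (C,nl_idx)→16000, (B,merge)→20950, (C,nl)→163200 …(+1); best=7200 via (C,hash)
  {ACD}: card=3840; try (D,hash)→4400, (A,hash)→4870, (D,merge)→9750, (A,nl_idx)→14790, (A,merge)→17590, (D,nl)→97360 …(+1); best=4400 via (D,hash)
  {BDE}: card=3200; try (E,hash)→7200, (D,hash)→8000, (E,nl_idx)→12800, (E,merge)→13800, (D,merge)→24550, (E,nl)→163200 …(+1); best=7200 via (E,hash)
  {BCDE}: card=25600; try (C,hash)→13600, (E,hash)→16800, (C,merge)→50600, (C,nl_idx)→58400, (E,nl_idx)→84000, (E,merge)→98600 …(+2); best=13600 via (C,hash)
  {ABCD}: card=20480; try (A,hash)→14720, (B,hash)→15440, (B,merge)→58320, (A,nl_idx)→72480, (A,merge)→97440, (A,nl)→519200 …(+1); best=14720 via (A,hash)
  {ABCDE}: card=81920; try (E,hash)→38400, (A,hash)→40320, (E,nl_idx)→260480, (A,nl_idx)→274720, (E,merge)→344200, (A,merge)→423840 …(+2); best=38400 via (E,hash)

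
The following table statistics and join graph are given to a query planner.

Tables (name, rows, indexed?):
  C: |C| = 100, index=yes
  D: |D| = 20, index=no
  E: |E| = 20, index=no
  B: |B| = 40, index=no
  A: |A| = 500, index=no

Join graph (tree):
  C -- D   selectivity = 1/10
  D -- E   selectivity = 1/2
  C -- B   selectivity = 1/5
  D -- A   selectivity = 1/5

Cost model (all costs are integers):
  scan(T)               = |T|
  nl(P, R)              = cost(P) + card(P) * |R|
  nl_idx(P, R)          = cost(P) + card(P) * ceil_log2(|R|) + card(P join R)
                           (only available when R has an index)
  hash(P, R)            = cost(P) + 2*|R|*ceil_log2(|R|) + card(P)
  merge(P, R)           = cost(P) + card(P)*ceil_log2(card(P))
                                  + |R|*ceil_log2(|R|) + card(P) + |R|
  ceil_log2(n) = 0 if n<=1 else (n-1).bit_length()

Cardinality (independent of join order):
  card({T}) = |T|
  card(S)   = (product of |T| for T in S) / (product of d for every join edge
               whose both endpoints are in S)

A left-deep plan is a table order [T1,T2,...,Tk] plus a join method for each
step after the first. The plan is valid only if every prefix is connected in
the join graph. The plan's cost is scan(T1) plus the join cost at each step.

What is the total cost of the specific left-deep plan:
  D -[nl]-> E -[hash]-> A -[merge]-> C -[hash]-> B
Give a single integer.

530900

step 1: scan D: cost=20, card=20
step 2: join E via nl
    card(P join E) = 20*20/(2) = 200
    cost = 20 + 20*20 = 420
step 3: join A via hash
    card(P join A) = 200*500/(5) = 20000
    cost = 420 + 2*500*9 + 200 = 9620
step 4: join C via merge
    card(P join C) = 20000*100/(10) = 200000
    cost = 9620 + 20000*15 + 100*7 + 20000 + 100 = 330420
step 5: join B via hash
    card(P join B) = 200000*40/(5) = 1600000
    cost = 330420 + 2*40*6 + 200000 = 530900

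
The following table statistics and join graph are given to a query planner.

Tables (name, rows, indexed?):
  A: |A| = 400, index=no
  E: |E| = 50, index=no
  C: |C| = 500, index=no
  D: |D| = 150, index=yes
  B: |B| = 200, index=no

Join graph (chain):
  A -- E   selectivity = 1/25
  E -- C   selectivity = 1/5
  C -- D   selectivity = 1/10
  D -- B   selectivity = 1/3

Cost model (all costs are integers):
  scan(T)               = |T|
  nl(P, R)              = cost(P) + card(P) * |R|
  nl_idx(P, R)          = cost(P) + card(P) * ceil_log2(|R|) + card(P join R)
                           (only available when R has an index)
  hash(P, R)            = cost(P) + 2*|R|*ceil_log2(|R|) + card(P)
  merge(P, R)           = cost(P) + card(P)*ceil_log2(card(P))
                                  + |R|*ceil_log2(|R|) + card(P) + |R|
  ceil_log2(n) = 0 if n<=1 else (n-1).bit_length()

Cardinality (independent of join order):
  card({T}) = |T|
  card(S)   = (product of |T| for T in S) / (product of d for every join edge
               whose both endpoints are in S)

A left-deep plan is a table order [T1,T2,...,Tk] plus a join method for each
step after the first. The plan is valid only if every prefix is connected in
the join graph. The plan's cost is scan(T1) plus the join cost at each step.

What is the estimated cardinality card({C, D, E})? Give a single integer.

Tables in S: C(500), D(150), E(50)
Edges inside S: E-C(d=5), C-D(d=10)
numerator = 500 * 150 * 50 = 3750000
denominator = 5 * 10 = 50
card(S) = 3750000 / 50 = 75000

75000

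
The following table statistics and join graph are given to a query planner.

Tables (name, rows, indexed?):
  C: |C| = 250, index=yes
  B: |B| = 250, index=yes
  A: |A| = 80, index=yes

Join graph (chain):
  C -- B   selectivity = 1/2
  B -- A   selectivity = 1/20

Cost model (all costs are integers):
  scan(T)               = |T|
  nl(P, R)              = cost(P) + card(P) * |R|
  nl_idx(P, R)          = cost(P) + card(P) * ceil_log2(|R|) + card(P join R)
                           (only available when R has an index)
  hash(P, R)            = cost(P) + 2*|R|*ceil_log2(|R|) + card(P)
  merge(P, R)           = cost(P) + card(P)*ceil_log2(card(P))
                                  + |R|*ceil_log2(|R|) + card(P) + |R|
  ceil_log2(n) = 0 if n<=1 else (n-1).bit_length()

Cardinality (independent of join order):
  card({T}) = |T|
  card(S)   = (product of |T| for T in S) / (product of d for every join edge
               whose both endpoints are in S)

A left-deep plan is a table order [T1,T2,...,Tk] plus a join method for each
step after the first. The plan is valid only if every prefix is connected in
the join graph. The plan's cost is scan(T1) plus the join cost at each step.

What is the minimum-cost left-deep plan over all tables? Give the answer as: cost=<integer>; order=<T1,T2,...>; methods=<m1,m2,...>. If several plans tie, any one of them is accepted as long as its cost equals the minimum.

Selinger DP (subsets sized 1..n):
  {C}: scan cost=250, card=250
  {B}: scan cost=250, card=250
  {A}: scan cost=80, card=80
  {BC}: card=31250; try (C,hash)→4500, (B,hash)→4500, (C,merge)→4750, (B,merge)→4750, (C,nl_idx)→33500, (B,nl_idx)→33500 …(+2); best=4500 via (C,hash)
  {AB}: card=1000; try (A,hash)→1620, (B,nl_idx)→1720, (B,merge)→2970, (A,nl_idx)→3000, (A,merge)→3140, (B,hash)→4160 …(+2); best=1620 via (A,hash)
  {ABC}: card=125000; try (C,hash)→6620, (C,merge)→14870, (A,hash)→36870, (C,nl_idx)→134620, (C,nl)→251620, (A,nl_idx)→348250 …(+2); best=6620 via (C,hash)

cost=6620; order=B,A,C; methods=hash,hash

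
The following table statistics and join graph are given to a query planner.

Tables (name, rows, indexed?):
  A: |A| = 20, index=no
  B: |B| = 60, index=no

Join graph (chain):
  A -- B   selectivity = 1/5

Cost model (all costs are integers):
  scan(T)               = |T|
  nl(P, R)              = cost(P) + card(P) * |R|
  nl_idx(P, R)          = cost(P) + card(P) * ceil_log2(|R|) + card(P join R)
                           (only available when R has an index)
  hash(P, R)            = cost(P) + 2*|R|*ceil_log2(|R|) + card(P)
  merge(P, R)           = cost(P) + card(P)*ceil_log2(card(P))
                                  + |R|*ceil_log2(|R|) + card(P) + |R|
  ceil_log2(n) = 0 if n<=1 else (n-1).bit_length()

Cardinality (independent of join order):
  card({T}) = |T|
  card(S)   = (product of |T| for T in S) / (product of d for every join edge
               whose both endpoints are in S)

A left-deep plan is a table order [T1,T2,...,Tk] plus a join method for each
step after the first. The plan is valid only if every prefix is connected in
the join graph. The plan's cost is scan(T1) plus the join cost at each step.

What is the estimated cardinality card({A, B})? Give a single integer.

240

Tables in S: A(20), B(60)
Edges inside S: A-B(d=5)
numerator = 20 * 60 = 1200
denominator = 5 = 5
card(S) = 1200 / 5 = 240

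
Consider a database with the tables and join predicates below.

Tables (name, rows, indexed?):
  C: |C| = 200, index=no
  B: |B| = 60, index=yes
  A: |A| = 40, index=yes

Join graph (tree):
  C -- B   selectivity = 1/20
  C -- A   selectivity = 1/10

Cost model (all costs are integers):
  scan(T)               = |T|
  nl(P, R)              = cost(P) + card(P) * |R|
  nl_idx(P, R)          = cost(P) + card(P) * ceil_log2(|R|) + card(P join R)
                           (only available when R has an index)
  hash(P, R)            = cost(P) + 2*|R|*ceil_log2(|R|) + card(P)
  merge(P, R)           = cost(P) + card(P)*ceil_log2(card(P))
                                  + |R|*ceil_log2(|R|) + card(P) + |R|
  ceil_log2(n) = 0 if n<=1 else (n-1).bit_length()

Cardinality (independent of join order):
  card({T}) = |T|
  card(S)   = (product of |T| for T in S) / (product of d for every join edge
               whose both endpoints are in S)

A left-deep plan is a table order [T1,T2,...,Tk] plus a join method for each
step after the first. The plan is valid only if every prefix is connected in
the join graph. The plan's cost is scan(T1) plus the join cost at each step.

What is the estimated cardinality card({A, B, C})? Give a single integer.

Tables in S: A(40), B(60), C(200)
Edges inside S: C-B(d=20), C-A(d=10)
numerator = 40 * 60 * 200 = 480000
denominator = 20 * 10 = 200
card(S) = 480000 / 200 = 2400

2400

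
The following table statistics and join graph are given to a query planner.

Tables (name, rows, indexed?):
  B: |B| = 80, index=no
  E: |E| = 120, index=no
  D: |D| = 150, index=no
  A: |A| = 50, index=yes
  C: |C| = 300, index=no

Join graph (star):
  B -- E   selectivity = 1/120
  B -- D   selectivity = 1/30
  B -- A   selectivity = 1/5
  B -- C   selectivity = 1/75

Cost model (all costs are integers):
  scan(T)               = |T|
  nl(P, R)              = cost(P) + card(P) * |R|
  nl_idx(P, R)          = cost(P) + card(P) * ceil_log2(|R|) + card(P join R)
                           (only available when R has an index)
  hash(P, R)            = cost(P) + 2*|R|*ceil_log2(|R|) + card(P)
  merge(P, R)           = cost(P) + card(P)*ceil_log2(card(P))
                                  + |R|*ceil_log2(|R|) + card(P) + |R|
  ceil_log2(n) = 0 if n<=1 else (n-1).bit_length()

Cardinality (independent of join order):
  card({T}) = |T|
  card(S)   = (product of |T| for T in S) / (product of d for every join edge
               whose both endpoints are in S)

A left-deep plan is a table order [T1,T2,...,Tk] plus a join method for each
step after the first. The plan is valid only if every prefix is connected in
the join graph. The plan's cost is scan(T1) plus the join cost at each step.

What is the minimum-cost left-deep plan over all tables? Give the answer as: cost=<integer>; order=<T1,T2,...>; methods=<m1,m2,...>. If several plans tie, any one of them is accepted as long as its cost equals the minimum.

cost=8640; order=C,B,E,D,A; methods=hash,hash,hash,hash

Selinger DP (subsets sized 1..n):
  {B}: scan cost=80, card=80
  {E}: scan cost=120, card=120
  {D}: scan cost=150, card=150
  {A}: scan cost=50, card=50
  {C}: scan cost=300, card=300
  {BE}: card=80; try (B,hash)→1360, (E,merge)→1680, (B,merge)→1720, (E,hash)→1840, (E,nl)→9680, (B,nl)→9720; best=1360 via (B,hash)
  {BD}: card=400; try (B,hash)→1420, (D,merge)→2070, (B,merge)→2140, (D,hash)→2560, (D,nl)→12080, (B,nl)→12150; best=1420 via (B,hash)
  {AB}: card=800; try (A,hash)→760, (B,merge)→1040, (A,merge)→1070, (B,hash)→1220, (A,nl_idx)→1360, (B,nl)→4050 …(+1); best=760 via (A,hash)
  {BC}: card=320; try (B,hash)→1720, (C,merge)→3720, (B,merge)→3940, (C,hash)→5560, (C,nl)→24080, (B,nl)→24300; best=1720 via (B,hash)
  {BDE}: card=400; try (D,merge)→3350, (E,hash)→3500, (D,hash)→3840, (E,merge)→6380, (D,nl)→13360, (E,nl)→49420; best=3350 via (D,merge)
  {ABE}: card=800; try (A,hash)→2040, (A,merge)→2350, (A,nl_idx)→2640, (E,hash)→3240, (A,nl)→5360, (E,merge)→10520 …(+1); best=2040 via (A,hash)
  {BCE}: card=320; try (E,hash)→3720, (C,merge)→5000, (E,merge)→5880, (C,hash)→6840, (C,nl)→25360, (E,nl)→40120; best=3720 via (E,hash)
  {ABD}: card=4000; try (A,hash)→2420, (D,hash)→3960, (A,merge)→5770, (A,nl_idx)→7820, (D,merge)→10910, (A,nl)→21420 …(+1); best=2420 via (A,hash)
  {BCD}: card=1600; try (D,hash)→4440, (D,merge)→6270, (C,hash)→7220, (C,merge)→8420, (D,nl)→49720, (C,nl)→121420; best=4440 via (D,hash)
  {ABC}: card=3200; try (A,hash)→2640, (A,merge)→5270, (A,nl_idx)→6840, (C,hash)→6960, (C,merge)→12560, (A,nl)→17720 …(+1); best=2640 via (A,hash)
  {ABDE}: card=4000; try (A,hash)→4350, (D,hash)→5240, (A,merge)→7700, (E,hash)→8100, (A,nl_idx)→9750, (D,merge)→12190 …(+4); best=4350 via (A,hash)
  {BCDE}: card=1600; try (D,hash)→6440, (E,hash)→7720, (D,merge)→8270, (C,hash)→9150, (C,merge)→10350, (E,merge)→24600 …(+3); best=6440 via (D,hash)
  {ABCE}: card=3200; try (A,hash)→4640, (A,merge)→7270, (E,hash)→7520, (C,hash)→8240, (A,nl_idx)→8840, (C,merge)→13840 …(+4); best=4640 via (A,hash)
  {ABCD}: card=16000; try (A,hash)→6640, (D,hash)→8240, (C,hash)→11820, (A,merge)→23990, (A,nl_idx)→30040, (D,merge)→45590 …(+4); best=6640 via (A,hash)
  {ABCDE}: card=16000; try (A,hash)→8640, (D,hash)→10240, (C,hash)→13750, (E,hash)→24320, (A,merge)→25990, (A,nl_idx)→32040 …(+7); best=8640 via (A,hash)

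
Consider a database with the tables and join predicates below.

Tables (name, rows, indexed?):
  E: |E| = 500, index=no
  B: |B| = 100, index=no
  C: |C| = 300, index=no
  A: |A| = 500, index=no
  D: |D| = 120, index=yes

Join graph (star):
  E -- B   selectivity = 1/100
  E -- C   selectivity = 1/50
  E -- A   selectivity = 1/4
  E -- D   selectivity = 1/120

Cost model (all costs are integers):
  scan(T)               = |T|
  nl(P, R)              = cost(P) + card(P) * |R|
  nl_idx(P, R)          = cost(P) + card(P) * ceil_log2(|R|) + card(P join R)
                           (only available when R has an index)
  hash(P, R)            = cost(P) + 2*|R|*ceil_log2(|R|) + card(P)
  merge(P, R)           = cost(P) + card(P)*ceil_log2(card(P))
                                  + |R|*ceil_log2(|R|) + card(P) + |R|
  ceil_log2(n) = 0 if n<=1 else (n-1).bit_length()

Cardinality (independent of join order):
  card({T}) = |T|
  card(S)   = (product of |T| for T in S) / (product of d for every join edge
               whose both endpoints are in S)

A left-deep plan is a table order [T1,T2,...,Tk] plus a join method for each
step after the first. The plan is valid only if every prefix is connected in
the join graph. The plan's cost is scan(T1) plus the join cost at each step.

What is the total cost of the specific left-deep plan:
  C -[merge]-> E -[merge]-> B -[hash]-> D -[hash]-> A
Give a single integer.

step 1: scan C: cost=300, card=300
step 2: join E via merge
    card(P join E) = 300*500/(50) = 3000
    cost = 300 + 300*9 + 500*9 + 300 + 500 = 8300
step 3: join B via merge
    card(P join B) = 3000*100/(100) = 3000
    cost = 8300 + 3000*12 + 100*7 + 3000 + 100 = 48100
step 4: join D via hash
    card(P join D) = 3000*120/(120) = 3000
    cost = 48100 + 2*120*7 + 3000 = 52780
step 5: join A via hash
    card(P join A) = 3000*500/(4) = 375000
    cost = 52780 + 2*500*9 + 3000 = 64780

64780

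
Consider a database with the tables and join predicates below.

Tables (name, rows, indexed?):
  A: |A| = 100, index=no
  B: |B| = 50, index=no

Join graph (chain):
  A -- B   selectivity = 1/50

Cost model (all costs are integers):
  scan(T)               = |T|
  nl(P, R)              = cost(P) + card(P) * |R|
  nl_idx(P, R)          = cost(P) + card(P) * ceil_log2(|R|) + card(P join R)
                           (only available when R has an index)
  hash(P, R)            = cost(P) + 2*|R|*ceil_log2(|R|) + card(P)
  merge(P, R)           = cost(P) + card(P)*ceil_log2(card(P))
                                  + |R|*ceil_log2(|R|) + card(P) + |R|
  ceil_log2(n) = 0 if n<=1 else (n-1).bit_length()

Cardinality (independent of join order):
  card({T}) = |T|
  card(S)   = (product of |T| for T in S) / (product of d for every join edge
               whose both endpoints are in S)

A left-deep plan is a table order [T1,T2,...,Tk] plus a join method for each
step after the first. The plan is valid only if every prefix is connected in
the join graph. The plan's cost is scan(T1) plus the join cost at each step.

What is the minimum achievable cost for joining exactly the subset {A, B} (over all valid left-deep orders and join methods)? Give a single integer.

Selinger DP over subsets of {A,B}:
  {A}: scan cost=100, card=100
  {B}: scan cost=50, card=50
  {AB}: card=100; try (B,hash)→800, (A,merge)→1200, (B,merge)→1250, (A,hash)→1500, (A,nl)→5050, (B,nl)→5100; best=800 via (B,hash)

800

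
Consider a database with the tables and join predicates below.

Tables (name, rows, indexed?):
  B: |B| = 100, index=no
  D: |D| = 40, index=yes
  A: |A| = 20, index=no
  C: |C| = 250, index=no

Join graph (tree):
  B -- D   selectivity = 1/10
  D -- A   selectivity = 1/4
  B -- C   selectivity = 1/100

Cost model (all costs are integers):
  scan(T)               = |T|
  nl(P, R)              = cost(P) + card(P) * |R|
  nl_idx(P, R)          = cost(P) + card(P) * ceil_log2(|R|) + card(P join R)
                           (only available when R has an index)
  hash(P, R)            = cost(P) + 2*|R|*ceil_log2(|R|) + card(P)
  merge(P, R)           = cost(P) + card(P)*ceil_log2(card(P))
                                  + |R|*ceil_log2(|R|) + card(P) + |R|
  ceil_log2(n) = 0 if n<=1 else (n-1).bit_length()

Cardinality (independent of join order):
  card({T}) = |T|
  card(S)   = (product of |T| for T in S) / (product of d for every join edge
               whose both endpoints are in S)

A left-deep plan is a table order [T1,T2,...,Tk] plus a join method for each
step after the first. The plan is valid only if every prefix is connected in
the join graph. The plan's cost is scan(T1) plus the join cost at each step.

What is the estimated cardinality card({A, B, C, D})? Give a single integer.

Tables in S: A(20), B(100), C(250), D(40)
Edges inside S: B-D(d=10), D-A(d=4), B-C(d=100)
numerator = 20 * 100 * 250 * 40 = 20000000
denominator = 10 * 4 * 100 = 4000
card(S) = 20000000 / 4000 = 5000

5000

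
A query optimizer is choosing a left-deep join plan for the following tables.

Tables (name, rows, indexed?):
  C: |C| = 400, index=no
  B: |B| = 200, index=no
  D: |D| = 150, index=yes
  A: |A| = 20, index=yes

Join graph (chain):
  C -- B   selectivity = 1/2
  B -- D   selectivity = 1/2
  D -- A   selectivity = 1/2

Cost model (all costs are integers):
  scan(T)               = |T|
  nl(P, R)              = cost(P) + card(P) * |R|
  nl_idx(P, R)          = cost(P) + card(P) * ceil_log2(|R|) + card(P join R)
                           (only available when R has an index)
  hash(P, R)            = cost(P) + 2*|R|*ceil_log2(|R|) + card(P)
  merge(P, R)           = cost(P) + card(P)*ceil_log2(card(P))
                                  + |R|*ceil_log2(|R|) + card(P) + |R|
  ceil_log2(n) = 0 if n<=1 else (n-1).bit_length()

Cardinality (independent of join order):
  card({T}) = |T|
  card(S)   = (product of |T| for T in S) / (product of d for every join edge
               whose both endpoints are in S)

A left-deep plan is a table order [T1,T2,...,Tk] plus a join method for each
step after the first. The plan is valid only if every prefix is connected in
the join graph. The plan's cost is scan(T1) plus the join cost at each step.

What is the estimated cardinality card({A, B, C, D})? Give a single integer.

30000000

Tables in S: A(20), B(200), C(400), D(150)
Edges inside S: C-B(d=2), B-D(d=2), D-A(d=2)
numerator = 20 * 200 * 400 * 150 = 240000000
denominator = 2 * 2 * 2 = 8
card(S) = 240000000 / 8 = 30000000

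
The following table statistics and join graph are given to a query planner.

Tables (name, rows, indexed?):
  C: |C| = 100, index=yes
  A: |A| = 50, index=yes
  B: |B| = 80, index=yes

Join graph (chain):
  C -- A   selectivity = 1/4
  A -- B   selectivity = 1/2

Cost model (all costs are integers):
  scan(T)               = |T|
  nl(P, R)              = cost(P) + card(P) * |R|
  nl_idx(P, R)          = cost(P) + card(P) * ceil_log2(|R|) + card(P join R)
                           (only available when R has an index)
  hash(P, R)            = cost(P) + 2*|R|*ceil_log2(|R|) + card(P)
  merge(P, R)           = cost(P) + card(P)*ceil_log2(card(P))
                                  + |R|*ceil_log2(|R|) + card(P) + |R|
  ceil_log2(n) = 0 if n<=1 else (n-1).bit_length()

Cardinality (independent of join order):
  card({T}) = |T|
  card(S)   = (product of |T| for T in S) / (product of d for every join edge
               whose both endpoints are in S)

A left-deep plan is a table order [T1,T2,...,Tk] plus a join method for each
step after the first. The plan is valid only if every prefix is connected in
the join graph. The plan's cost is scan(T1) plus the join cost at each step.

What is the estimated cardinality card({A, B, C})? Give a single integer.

Tables in S: A(50), B(80), C(100)
Edges inside S: C-A(d=4), A-B(d=2)
numerator = 50 * 80 * 100 = 400000
denominator = 4 * 2 = 8
card(S) = 400000 / 8 = 50000

50000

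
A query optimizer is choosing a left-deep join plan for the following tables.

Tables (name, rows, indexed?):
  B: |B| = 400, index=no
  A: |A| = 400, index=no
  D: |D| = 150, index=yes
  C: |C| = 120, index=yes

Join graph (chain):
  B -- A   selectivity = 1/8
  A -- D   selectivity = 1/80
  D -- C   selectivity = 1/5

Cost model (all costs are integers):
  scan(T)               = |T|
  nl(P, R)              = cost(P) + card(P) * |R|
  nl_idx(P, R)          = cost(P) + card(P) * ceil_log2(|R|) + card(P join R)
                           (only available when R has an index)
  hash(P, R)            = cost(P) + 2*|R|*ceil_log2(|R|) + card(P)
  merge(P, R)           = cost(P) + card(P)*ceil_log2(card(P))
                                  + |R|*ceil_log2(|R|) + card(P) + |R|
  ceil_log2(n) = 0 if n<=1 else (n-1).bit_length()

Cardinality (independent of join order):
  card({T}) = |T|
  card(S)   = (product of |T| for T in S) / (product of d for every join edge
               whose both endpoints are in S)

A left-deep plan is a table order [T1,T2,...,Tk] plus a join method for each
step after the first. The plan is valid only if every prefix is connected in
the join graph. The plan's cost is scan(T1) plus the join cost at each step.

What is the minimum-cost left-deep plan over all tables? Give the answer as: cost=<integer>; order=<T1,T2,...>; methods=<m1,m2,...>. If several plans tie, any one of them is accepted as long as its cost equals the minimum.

cost=30830; order=A,D,C,B; methods=hash,hash,hash

Selinger DP (subsets sized 1..n):
  {B}: scan cost=400, card=400
  {A}: scan cost=400, card=400
  {D}: scan cost=150, card=150
  {C}: scan cost=120, card=120
  {AB}: card=20000; try (B,hash)→8000, (A,hash)→8000, (B,merge)→8400, (A,merge)→8400, (B,nl)→160400, (A,nl)→160400; best=8000 via (B,hash)
  {AD}: card=750; try (D,hash)→3200, (D,nl_idx)→4350, (A,merge)→5500, (D,merge)→5750, (A,hash)→7500, (A,nl)→60150 …(+1); best=3200 via (D,hash)
  {CD}: card=3600; try (C,hash)→1980, (D,merge)→2430, (C,merge)→2460, (D,hash)→2640, (D,nl_idx)→4680, (C,nl_idx)→4800 …(+2); best=1980 via (C,hash)
  {ABD}: card=37500; try (B,hash)→11150, (B,merge)→15450, (D,hash)→30400, (D,nl_idx)→205500, (B,nl)→303200, (D,merge)→329350 …(+1); best=11150 via (B,hash)
  {ACD}: card=18000; try (C,hash)→5630, (C,merge)→12410, (A,hash)→12780, (C,nl_idx)→26450, (A,merge)→52780, (C,nl)→93200 …(+1); best=5630 via (C,hash)
  {ABCD}: card=900000; try (B,hash)→30830, (C,hash)→50330, (B,merge)→297630, (C,merge)→649610, (C,nl_idx)→1173650, (C,nl)→4511150 …(+1); best=30830 via (B,hash)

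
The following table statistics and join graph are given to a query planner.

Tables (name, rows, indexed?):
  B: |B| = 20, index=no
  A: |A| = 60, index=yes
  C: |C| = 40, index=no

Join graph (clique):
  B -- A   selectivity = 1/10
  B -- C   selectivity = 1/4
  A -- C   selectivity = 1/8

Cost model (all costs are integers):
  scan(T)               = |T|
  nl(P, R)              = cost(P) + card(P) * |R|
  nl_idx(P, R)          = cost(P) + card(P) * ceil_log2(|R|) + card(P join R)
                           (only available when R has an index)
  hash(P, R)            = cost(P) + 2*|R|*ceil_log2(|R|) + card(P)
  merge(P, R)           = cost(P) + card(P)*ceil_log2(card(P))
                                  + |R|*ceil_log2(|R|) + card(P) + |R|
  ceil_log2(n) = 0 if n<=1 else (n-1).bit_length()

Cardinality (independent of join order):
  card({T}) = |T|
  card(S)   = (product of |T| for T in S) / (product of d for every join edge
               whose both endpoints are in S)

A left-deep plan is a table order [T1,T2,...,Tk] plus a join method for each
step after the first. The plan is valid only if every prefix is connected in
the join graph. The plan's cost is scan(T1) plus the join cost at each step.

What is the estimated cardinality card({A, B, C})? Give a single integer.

Tables in S: A(60), B(20), C(40)
Edges inside S: B-A(d=10), B-C(d=4), A-C(d=8)
numerator = 60 * 20 * 40 = 48000
denominator = 10 * 4 * 8 = 320
card(S) = 48000 / 320 = 150

150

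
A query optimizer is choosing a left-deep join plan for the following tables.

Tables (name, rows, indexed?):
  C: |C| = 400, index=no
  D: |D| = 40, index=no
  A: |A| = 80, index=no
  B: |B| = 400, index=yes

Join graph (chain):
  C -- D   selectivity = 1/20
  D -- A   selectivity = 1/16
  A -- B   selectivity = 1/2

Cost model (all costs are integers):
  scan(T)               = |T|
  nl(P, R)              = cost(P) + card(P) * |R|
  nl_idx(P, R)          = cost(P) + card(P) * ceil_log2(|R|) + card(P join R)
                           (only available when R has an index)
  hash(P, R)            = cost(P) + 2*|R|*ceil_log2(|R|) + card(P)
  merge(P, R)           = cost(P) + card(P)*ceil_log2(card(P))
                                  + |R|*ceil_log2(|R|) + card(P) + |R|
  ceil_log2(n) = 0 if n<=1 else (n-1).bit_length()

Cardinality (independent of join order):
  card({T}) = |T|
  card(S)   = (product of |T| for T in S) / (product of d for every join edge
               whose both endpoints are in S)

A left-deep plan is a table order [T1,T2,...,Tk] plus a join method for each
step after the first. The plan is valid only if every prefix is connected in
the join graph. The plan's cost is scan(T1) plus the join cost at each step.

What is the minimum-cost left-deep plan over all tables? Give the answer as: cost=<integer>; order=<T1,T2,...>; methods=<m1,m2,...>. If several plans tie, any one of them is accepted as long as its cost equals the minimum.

cost=14400; order=C,D,A,B; methods=hash,hash,hash

Selinger DP (subsets sized 1..n):
  {C}: scan cost=400, card=400
  {D}: scan cost=40, card=40
  {A}: scan cost=80, card=80
  {B}: scan cost=400, card=400
  {CD}: card=800; try (D,hash)→1280, (C,merge)→4320, (D,merge)→4680, (C,hash)→7280, (C,nl)→16040, (D,nl)→16400; best=1280 via (D,hash)
  {AD}: card=200; try (D,hash)→640, (A,merge)→960, (D,merge)→1000, (A,hash)→1200, (A,nl)→3240, (D,nl)→3280; best=640 via (D,hash)
  {AB}: card=16000; try (A,hash)→1920, (B,merge)→4720, (A,merge)→5040, (B,hash)→7360, (B,nl_idx)→16800, (B,nl)→32080 …(+1); best=1920 via (A,hash)
  {ACD}: card=4000; try (A,hash)→3200, (C,merge)→6440, (C,hash)→8040, (A,merge)→10720, (A,nl)→65280, (C,nl)→80640; best=3200 via (A,hash)
  {ABD}: card=40000; try (B,merge)→6440, (B,hash)→8040, (D,hash)→18400, (B,nl_idx)→42440, (B,nl)→80640, (D,merge)→242200 …(+1); best=6440 via (B,merge)
  {ABCD}: card=800000; try (B,hash)→14400, (C,hash)→53640, (B,merge)→59200, (C,merge)→690440, (B,nl_idx)→839200, (B,nl)→1603200 …(+1); best=14400 via (B,hash)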